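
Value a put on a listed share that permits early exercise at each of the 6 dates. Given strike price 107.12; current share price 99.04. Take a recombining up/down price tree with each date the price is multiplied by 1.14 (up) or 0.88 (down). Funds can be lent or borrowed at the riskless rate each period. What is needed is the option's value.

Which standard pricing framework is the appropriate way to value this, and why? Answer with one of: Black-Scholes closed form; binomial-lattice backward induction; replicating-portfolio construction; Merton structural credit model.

framework: binomial-lattice backward induction

Key observation: the exercise right at every one of the 6 steps is what matters: each node needs max(107.12 − S, continuation), which only the stepwise tree valuation starting from spot 99.04 delivers.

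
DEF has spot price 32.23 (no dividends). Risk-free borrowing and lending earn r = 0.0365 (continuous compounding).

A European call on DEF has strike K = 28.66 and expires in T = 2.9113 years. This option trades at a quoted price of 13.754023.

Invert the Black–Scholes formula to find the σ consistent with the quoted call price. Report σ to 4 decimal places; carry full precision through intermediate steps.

At σ = 0.5371 the Black–Scholes value reproduces the quote:
σ√T = 0.5371·√2.9113 = 0.916429
d₁ = (ln(S/K) + (r+σ²/2)T) / (σ√T) = (ln(32.23/28.66) + (0.0365+0.5371²/2)·2.9113) / 0.916429 = (0.117395 + 0.526183) / 0.916429 = 0.702268
d₂ = d₁ − σ√T = 0.702268 − 0.916429 = -0.214161
e^{−rT} = 0.899189
N(d₁) = 0.758744,  N(d₂) = 0.415211
V = S·N(d₁) − K·e^{−rT}·N(d₂) = 24.454318 − 10.700294 = 13.754023 (the quoted price), and the Black–Scholes price is strictly increasing in σ, so σ is unique

sigma = 0.5371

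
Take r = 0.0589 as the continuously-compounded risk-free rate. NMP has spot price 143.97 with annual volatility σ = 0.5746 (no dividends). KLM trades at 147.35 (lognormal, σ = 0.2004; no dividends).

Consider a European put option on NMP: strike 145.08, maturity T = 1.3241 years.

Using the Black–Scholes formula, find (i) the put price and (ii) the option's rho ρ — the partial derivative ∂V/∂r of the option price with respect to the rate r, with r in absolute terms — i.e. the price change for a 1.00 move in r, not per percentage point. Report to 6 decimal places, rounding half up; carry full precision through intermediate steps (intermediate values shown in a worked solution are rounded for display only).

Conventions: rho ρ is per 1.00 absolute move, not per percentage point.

σ√T = 0.5746·√1.3241 = 0.661190
d₁ = (ln(S/K) + (r+σ²/2)T) / (σ√T) = (ln(143.97/145.08) + (0.0589+0.5746²/2)·1.3241) / 0.661190 = (-0.007680 + 0.296575) / 0.661190 = 0.436932
d₂ = d₁ − σ√T = 0.436932 − 0.661190 = -0.224257
e^{−rT} = 0.924974
N(−d₁) = 0.331080,  N(−d₂) = 0.588722
Put price V = K·e^{−rT}·N(−d₂) − S·N(−d₁) = 79.003632 − 47.665630 = 31.338002
ρ = −K·T·e^{−rT}·N(−d₂) = -104.608709

price = 31.338002
ρ = -104.608709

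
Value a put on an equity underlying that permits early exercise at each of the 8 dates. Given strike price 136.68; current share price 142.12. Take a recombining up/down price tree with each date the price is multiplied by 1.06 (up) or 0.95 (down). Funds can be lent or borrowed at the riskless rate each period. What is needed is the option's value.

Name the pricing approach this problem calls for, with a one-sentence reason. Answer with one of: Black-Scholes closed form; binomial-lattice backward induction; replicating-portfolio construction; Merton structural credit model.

framework: binomial-lattice backward induction

Key observation: the defining feature is the embedded early-exercise option across 8 discrete dates on the spot-142.12 tree; pricing the strike-136.68 put means working backward with an exercise test at every node.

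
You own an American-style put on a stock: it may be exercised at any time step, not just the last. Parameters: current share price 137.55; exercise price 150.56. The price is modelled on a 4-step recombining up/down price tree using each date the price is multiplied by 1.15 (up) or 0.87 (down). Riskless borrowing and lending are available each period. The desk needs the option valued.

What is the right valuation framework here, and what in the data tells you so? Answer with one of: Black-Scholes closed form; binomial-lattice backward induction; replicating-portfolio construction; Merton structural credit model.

framework: binomial-lattice backward induction

Key observation: the put (strike 150.56 on spot 137.55) is American-style on a 4-step discrete price model, so the early-exercise decision at every node requires stepwise backward valuation — a closed form cannot price the exercise right.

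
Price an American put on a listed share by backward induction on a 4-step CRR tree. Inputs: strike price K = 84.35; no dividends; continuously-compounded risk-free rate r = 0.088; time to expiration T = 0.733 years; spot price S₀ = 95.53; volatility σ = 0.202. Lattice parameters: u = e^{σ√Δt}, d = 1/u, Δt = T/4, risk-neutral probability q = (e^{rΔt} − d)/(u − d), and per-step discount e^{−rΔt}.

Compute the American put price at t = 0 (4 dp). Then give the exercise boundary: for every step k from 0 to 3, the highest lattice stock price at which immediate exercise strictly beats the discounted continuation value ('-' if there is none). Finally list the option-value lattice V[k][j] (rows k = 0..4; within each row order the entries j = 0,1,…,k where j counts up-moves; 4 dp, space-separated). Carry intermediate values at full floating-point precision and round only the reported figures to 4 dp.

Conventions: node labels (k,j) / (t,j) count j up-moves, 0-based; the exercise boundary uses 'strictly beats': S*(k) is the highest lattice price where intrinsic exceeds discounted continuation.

price = 1.2966
boundary = - - - 73.7017
tree:
1.2966
2.6826 0.2976
5.4277 0.7071 0.0000
10.6483 1.6800 0.0000 0.0000
16.7536 3.9916 0.0000 0.0000 0.0000

params: Δt=0.18325 u=1.09032 d=0.91716 q=0.57228 e^(-rΔt)=0.98400
t_4 payoffs: 16.7536 3.9916 0.0000 0.0000 0.0000
t_3: node(3,0) S=73.7017 payoff=10.6483 vs cont=9.2990 → 10.6483 [stop]  node(3,1) S=87.6164 payoff=0.0000 vs cont=1.6800 → 1.6800 [wait]  node(3,2) S=104.1583 payoff=0.0000 vs cont=0.0000 → 0.0000 [wait]  node(3,3) S=123.8232 payoff=0.0000 vs cont=0.0000 → 0.0000 [wait]  ⇒ S*(3)=73.7017
t_2: node(2,0) S=80.3584 payoff=3.9916 vs cont=5.4277 → 5.4277 [wait]  node(2,1) S=95.5300 payoff=0.0000 vs cont=0.7071 → 0.7071 [wait]  node(2,2) S=113.5659 payoff=0.0000 vs cont=0.0000 → 0.0000 [wait]  ⇒ S*(2)=-
t_1: node(1,0) S=87.6164 payoff=0.0000 vs cont=2.6826 → 2.6826 [wait]  node(1,1) S=104.1583 payoff=0.0000 vs cont=0.2976 → 0.2976 [wait]  ⇒ S*(1)=-
t_0: node(0,0) S=95.5300 payoff=0.0000 vs cont=1.2966 → 1.2966 [wait]  ⇒ S*(0)=-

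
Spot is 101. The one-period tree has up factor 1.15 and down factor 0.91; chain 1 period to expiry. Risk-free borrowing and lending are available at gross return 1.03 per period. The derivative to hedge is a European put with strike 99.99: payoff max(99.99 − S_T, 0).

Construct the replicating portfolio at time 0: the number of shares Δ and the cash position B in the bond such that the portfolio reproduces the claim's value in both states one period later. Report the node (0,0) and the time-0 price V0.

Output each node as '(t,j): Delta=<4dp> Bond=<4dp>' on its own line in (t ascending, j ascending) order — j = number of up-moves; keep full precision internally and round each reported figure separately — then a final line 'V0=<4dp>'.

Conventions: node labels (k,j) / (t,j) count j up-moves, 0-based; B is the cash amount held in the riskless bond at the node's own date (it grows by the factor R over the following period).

(0,0): Delta=-0.3333 Bond=37.5890
V0=3.9223

Since d<R<u, set p* = (R−d)/(u−d) = 0.5000; price each node as the discounted p*-expectation of its children.
Payoffs at expiry: V(1,0)=8.0800, V(1,1)=0.0000
(0,0): S=101.0000. Δ = (V_up−V_dn)/(S_up−S_dn) = (0.0000−8.0800)/(116.1500−91.9100) = -0.3333. V = [p*·0.0000 + (1−p*)·8.0800]/1.03 = 3.9223. B = V − Δ·S = 37.5890.
Verification: the root portfolio costs Δ(0,0)·S0 + B(0,0) = 3.9223, matching V0.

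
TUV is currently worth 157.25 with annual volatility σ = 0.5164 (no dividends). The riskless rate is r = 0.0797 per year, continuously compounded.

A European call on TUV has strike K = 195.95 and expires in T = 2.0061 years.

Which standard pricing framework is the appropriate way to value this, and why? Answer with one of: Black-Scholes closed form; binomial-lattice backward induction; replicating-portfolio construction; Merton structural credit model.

Key observation: with TUV following a GBM at constant σ and r, the European call struck at 195.95 prices in closed form — nothing here needs a stepwise model or a balance sheet.

framework: Black-Scholes closed form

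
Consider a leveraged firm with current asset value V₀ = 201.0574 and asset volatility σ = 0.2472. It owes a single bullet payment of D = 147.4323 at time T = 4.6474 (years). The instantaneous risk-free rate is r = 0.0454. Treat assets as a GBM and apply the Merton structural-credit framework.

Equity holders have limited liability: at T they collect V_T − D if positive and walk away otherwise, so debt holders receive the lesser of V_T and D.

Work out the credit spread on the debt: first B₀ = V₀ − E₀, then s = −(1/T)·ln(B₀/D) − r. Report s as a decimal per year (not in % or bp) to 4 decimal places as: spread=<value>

spread=0.0130

Work the structural quantities from V₀ = 201.0574 against face 147.4323:
d₁ = [ln(V₀/D) + (r + σ²/2)T] / (σ√T)
   = [ln(201.0574/147.4323) + (0.0454 + 0.5·0.2472²)·4.6474] / (0.2472·√4.6474)
   = [0.310221 + 0.352988] / 0.532910 = 1.244507
d₂ = d₁ − σ√T = 1.244507 − 0.532910 = 0.711597
N(d₁) = 0.893343,  N(d₂) = 0.761643,  e^(−rT) = 0.809781
E₀ = V₀·N(d₁) − D·e^(−rT)·N(d₂)
   = 201.0574·0.893343 − 147.4323·0.809781·0.761643 = 88.682432
B₀ = V₀ − E₀ = 201.0574 − 88.682432 = 112.374968
spread = −(1/T)·ln(B₀/D) − r = −(1/4.6474)·ln(112.374968/147.4323) − 0.0454 = 0.01302576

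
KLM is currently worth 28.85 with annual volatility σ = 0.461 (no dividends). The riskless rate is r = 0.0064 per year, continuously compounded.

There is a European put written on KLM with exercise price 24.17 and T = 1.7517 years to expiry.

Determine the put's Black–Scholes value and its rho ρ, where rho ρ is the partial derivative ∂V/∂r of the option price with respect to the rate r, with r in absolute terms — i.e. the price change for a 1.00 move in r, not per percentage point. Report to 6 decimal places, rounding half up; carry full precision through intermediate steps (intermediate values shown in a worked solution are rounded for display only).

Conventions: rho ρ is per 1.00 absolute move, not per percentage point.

price = 4.135305
ρ = -20.876569

σ√T = 0.461·√1.7517 = 0.610142
d₁ = (ln(S/K) + (r+σ²/2)T) / (σ√T) = (ln(28.85/24.17) + (0.0064+0.461²/2)·1.7517) / 0.610142 = (0.176998 + 0.197347) / 0.610142 = 0.613538
d₂ = d₁ − σ√T = 0.613538 − 0.610142 = 0.003396
e^{−rT} = 0.988852
N(−d₁) = 0.269760,  N(−d₂) = 0.498645
Put price V = K·e^{−rT}·N(−d₂) − S·N(−d₁) = 11.917891 − 7.782585 = 4.135305
ρ = −K·T·e^{−rT}·N(−d₂) = -20.876569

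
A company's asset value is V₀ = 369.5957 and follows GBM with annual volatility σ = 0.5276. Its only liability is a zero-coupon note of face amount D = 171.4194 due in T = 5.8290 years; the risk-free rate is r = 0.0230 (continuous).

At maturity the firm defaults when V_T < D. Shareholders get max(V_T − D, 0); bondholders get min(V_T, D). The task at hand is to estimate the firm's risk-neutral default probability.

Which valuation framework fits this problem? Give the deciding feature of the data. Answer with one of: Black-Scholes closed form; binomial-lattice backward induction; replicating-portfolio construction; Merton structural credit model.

Key observation: a levered firm with one bullet debt due at 5.8290 years is the canonical structural-credit setup: equity is a call on the firm's assets struck at the face value.

framework: Merton structural credit model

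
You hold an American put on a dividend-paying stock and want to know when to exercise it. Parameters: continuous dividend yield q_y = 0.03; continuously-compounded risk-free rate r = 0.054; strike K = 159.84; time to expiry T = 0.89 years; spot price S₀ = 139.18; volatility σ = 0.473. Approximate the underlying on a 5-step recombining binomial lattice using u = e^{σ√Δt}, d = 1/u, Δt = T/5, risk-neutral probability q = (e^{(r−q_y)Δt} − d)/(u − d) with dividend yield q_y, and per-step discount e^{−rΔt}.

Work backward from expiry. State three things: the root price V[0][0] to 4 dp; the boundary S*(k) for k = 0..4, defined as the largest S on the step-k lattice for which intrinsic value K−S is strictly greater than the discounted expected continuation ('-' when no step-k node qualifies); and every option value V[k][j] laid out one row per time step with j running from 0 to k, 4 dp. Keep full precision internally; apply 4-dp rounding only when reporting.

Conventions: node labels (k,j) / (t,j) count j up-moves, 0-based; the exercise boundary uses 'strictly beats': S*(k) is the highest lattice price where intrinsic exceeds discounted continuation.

price = 35.4519
boundary = - - 93.3775 76.4847 93.3775
tree:
35.4519
49.5810 19.6704
66.4625 30.8766 6.9766
83.3553 46.6580 13.0669 0.0000
97.1920 66.4625 24.4739 0.0000 0.0000
108.5255 83.3553 45.8388 0.0000 0.0000 0.0000

Δt=0.17800  u=1.22086  d=0.81909  q=0.46093  discount=0.99043
step 5 (expiry): payoffs max(K−S,0) = 108.5255 83.3553 45.8388 0.0000 0.0000 0.0000
step 4: (k=4,j=0): S=62.6480, K−S=97.1920, hold=95.9966 ⇒ V=97.1920 exercise | (k=4,j=1): S=93.3775, K−S=66.4625, hold=65.4308 ⇒ V=66.4625 exercise | (k=4,j=2): S=139.1800, K−S=20.6600, hold=24.4739 ⇒ V=24.4739 continue | (k=4,j=3): S=207.4491, K−S=0.0000, hold=0.0000 ⇒ V=0.0000 continue | (k=4,j=4): S=309.2048, K−S=0.0000, hold=0.0000 ⇒ V=0.0000 continue  boundary S*=93.3775
step 3: (k=3,j=0): S=76.4847, K−S=83.3553, hold=82.2336 ⇒ V=83.3553 exercise | (k=3,j=1): S=114.0012, K−S=45.8388, hold=46.6580 ⇒ V=46.6580 continue | (k=3,j=2): S=169.9199, K−S=0.0000, hold=13.0669 ⇒ V=13.0669 continue | (k=3,j=3): S=253.2671, K−S=0.0000, hold=0.0000 ⇒ V=0.0000 continue  boundary S*=76.4847
step 2: (k=2,j=0): S=93.3775, K−S=66.4625, hold=65.8048 ⇒ V=66.4625 exercise | (k=2,j=1): S=139.1800, K−S=20.6600, hold=30.8766 ⇒ V=30.8766 continue | (k=2,j=2): S=207.4491, K−S=0.0000, hold=6.9766 ⇒ V=6.9766 continue  boundary S*=93.3775
step 1: (k=1,j=0): S=114.0012, K−S=45.8388, hold=49.5810 ⇒ V=49.5810 continue | (k=1,j=1): S=169.9199, K−S=0.0000, hold=19.6704 ⇒ V=19.6704 continue  boundary S*=-
step 0: (k=0,j=0): S=139.1800, K−S=20.6600, hold=35.4519 ⇒ V=35.4519 continue  boundary S*=-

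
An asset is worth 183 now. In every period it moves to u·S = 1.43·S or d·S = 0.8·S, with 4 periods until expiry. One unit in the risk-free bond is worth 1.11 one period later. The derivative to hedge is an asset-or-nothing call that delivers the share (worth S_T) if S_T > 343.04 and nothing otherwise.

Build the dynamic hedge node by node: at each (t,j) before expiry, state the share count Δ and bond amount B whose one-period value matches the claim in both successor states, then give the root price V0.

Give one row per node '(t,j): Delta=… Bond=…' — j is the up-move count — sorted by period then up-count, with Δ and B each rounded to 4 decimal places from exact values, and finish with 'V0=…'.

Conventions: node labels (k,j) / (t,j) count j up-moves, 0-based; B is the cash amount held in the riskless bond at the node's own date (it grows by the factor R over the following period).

Arbitrage-free pricing uses the up-move probability p* = (R−d)/(u−d) = 0.4921, discounting each step at R = 1.11.
Payoffs at expiry: V(4,0)=0.0000, V(4,1)=0.0000, V(4,2)=0.0000, V(4,3)=428.1039, V(4,4)=765.2357
(3,0): S=93.6960. Δ = (V_up−V_dn)/(S_up−S_dn) = (0.0000−0.0000)/(133.9853−74.9568) = 0.0000. V = [p*·0.0000 + (1−p*)·0.0000]/1.11 = 0.0000. B = V − Δ·S = 0.0000.
(3,1): S=167.4816. Δ = (V_up−V_dn)/(S_up−S_dn) = (0.0000−0.0000)/(239.4987−133.9853) = 0.0000. V = [p*·0.0000 + (1−p*)·0.0000]/1.11 = 0.0000. B = V − Δ·S = 0.0000.
(3,2): S=299.3734. Δ = (V_up−V_dn)/(S_up−S_dn) = (428.1039−0.0000)/(428.1039−239.4987) = 2.2698. V = [p*·428.1039 + (1−p*)·0.0000]/1.11 = 189.7787. B = V − Δ·S = -489.7514.
(3,3): S=535.1299. Δ = (V_up−V_dn)/(S_up−S_dn) = (765.2357−428.1039)/(765.2357−428.1039) = 1.0000. V = [p*·765.2357 + (1−p*)·428.1039]/1.11 = 535.1299. B = V − Δ·S = 0.0000.
(2,0): S=117.1200. Δ = (V_up−V_dn)/(S_up−S_dn) = (0.0000−0.0000)/(167.4816−93.6960) = 0.0000. V = [p*·0.0000 + (1−p*)·0.0000]/1.11 = 0.0000. B = V − Δ·S = 0.0000.
(2,1): S=209.3520. Δ = (V_up−V_dn)/(S_up−S_dn) = (189.7787−0.0000)/(299.3734−167.4816) = 1.4389. V = [p*·189.7787 + (1−p*)·0.0000]/1.11 = 84.1290. B = V − Δ·S = -217.1070.
(2,2): S=374.2167. Δ = (V_up−V_dn)/(S_up−S_dn) = (535.1299−189.7787)/(535.1299−299.3734) = 1.4649. V = [p*·535.1299 + (1−p*)·189.7787]/1.11 = 324.0661. B = V − Δ·S = -224.1104.
(1,0): S=146.4000. Δ = (V_up−V_dn)/(S_up−S_dn) = (84.1290−0.0000)/(209.3520−117.1200) = 0.9121. V = [p*·84.1290 + (1−p*)·0.0000]/1.11 = 37.2944. B = V − Δ·S = -96.2436.
(1,1): S=261.6900. Δ = (V_up−V_dn)/(S_up−S_dn) = (324.0661−84.1290)/(374.2167−209.3520) = 1.4554. V = [p*·324.0661 + (1−p*)·84.1290]/1.11 = 182.1561. B = V − Δ·S = -198.6965.
(0,0): S=183.0000. Δ = (V_up−V_dn)/(S_up−S_dn) = (182.1561−37.2944)/(261.6900−146.4000) = 1.2565. V = [p*·182.1561 + (1−p*)·37.2944]/1.11 = 97.8158. B = V − Δ·S = -132.1234.
Sanity check at the root: Δ(0,0)·S0 + B(0,0) reproduces V0 = 97.8158.

(0,0): Delta=1.2565 Bond=-132.1234
(1,0): Delta=0.9121 Bond=-96.2436
(1,1): Delta=1.4554 Bond=-198.6965
(2,0): Delta=0.0000 Bond=0.0000
(2,1): Delta=1.4389 Bond=-217.1070
(2,2): Delta=1.4649 Bond=-224.1104
(3,0): Delta=0.0000 Bond=0.0000
(3,1): Delta=0.0000 Bond=0.0000
(3,2): Delta=2.2698 Bond=-489.7514
(3,3): Delta=1.0000 Bond=0.0000
V0=97.8158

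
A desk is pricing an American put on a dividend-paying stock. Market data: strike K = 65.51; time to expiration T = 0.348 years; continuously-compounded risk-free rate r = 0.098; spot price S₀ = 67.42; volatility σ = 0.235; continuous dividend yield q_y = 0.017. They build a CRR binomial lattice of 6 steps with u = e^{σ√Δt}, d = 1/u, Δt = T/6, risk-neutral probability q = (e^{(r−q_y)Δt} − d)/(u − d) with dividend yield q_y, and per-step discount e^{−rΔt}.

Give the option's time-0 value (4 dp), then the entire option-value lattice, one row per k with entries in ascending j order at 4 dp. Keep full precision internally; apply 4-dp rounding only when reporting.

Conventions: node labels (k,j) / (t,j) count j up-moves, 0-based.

Δt=0.05800  u=1.05823  d=0.94498  q=0.52744  discount=0.99433
step 6 (expiry): payoffs max(K−S,0) = 17.5019 11.7484 5.3053 0.0000 0.0000 0.0000 0.0000
k=5: (k=5,j=0): S=50.8034, K−S=14.7066, hold=14.3853 ⇒ V=14.7066 exercise | (k=5,j=1): S=56.8920, K−S=8.6180, hold=8.3027 ⇒ V=8.6180 exercise | (k=5,j=2): S=63.7103, K−S=1.7997, hold=2.4929 ⇒ V=2.4929 continue | (k=5,j=3): S=71.3457, K−S=0.0000, hold=0.0000 ⇒ V=0.0000 continue | (k=5,j=4): S=79.8962, K−S=0.0000, hold=0.0000 ⇒ V=0.0000 continue | (k=5,j=5): S=89.4714, K−S=0.0000, hold=0.0000 ⇒ V=0.0000 continue
k=4: (k=4,j=0): S=53.7616, K−S=11.7484, hold=11.4301 ⇒ V=11.7484 exercise | (k=4,j=1): S=60.2047, K−S=5.3053, hold=5.3568 ⇒ V=5.3568 continue | (k=4,j=2): S=67.4200, K−S=0.0000, hold=1.1714 ⇒ V=1.1714 continue | (k=4,j=3): S=75.5000, K−S=0.0000, hold=0.0000 ⇒ V=0.0000 continue | (k=4,j=4): S=84.5484, K−S=0.0000, hold=0.0000 ⇒ V=0.0000 continue
k=3: (k=3,j=0): S=56.8920, K−S=8.6180, hold=8.3298 ⇒ V=8.6180 exercise | (k=3,j=1): S=63.7103, K−S=1.7997, hold=3.1314 ⇒ V=3.1314 continue | (k=3,j=2): S=71.3457, K−S=0.0000, hold=0.5504 ⇒ V=0.5504 continue | (k=3,j=3): S=79.8962, K−S=0.0000, hold=0.0000 ⇒ V=0.0000 continue
k=2: (k=2,j=0): S=60.2047, K−S=5.3053, hold=5.6917 ⇒ V=5.6917 continue | (k=2,j=1): S=67.4200, K−S=0.0000, hold=1.7601 ⇒ V=1.7601 continue | (k=2,j=2): S=75.5000, K−S=0.0000, hold=0.2586 ⇒ V=0.2586 continue
k=1: (k=1,j=0): S=63.7103, K−S=1.7997, hold=3.5975 ⇒ V=3.5975 continue | (k=1,j=1): S=71.3457, K−S=0.0000, hold=0.9627 ⇒ V=0.9627 continue
k=0: (k=0,j=0): S=67.4200, K−S=0.0000, hold=2.1953 ⇒ V=2.1953 continue

price = 2.1953
tree:
2.1953
3.5975 0.9627
5.6917 1.7601 0.2586
8.6180 3.1314 0.5504 0.0000
11.7484 5.3568 1.1714 0.0000 0.0000
14.7066 8.6180 2.4929 0.0000 0.0000 0.0000
17.5019 11.7484 5.3053 0.0000 0.0000 0.0000 0.0000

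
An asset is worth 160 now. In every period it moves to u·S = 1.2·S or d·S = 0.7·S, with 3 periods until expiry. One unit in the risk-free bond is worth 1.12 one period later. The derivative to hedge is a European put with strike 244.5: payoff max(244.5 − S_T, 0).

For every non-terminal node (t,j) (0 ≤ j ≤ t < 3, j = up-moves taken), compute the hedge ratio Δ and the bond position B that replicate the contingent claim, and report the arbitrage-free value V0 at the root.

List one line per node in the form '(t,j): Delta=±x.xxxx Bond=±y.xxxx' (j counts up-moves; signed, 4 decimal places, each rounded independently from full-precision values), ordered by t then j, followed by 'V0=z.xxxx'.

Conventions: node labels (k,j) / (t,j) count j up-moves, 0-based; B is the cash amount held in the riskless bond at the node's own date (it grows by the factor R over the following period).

(0,0): Delta=-0.7751 Bond=151.5443
(1,0): Delta=-1.0000 Bond=194.9139
(1,1): Delta=-0.7502 Bond=164.9327
(2,0): Delta=-1.0000 Bond=218.3036
(2,1): Delta=-1.0000 Bond=218.3036
(2,2): Delta=-0.7224 Bond=178.3286
V0=27.5218

No-arbitrage ⇒ martingale measure with p* = (R−d)/(u−d) = 0.8400.
Terminal payoffs: V(3,0)=189.6200, V(3,1)=150.4200, V(3,2)=83.2200, V(3,3)=0.0000
(2,0): S=78.4000. Δ = (V_up−V_dn)/(S_up−S_dn) = (150.4200−189.6200)/(94.0800−54.8800) = -1.0000. V = [p*·150.4200 + (1−p*)·189.6200]/1.12 = 139.9036. B = V − Δ·S = 218.3036.
(2,1): S=134.4000. Δ = (V_up−V_dn)/(S_up−S_dn) = (83.2200−150.4200)/(161.2800−94.0800) = -1.0000. V = [p*·83.2200 + (1−p*)·150.4200]/1.12 = 83.9036. B = V − Δ·S = 218.3036.
(2,2): S=230.4000. Δ = (V_up−V_dn)/(S_up−S_dn) = (0.0000−83.2200)/(276.4800−161.2800) = -0.7224. V = [p*·0.0000 + (1−p*)·83.2200]/1.12 = 11.8886. B = V − Δ·S = 178.3286.
(1,0): S=112.0000. Δ = (V_up−V_dn)/(S_up−S_dn) = (83.9036−139.9036)/(134.4000−78.4000) = -1.0000. V = [p*·83.9036 + (1−p*)·139.9036]/1.12 = 82.9139. B = V − Δ·S = 194.9139.
(1,1): S=192.0000. Δ = (V_up−V_dn)/(S_up−S_dn) = (11.8886−83.9036)/(230.4000−134.4000) = -0.7502. V = [p*·11.8886 + (1−p*)·83.9036]/1.12 = 20.9027. B = V − Δ·S = 164.9327.
(0,0): S=160.0000. Δ = (V_up−V_dn)/(S_up−S_dn) = (20.9027−82.9139)/(192.0000−112.0000) = -0.7751. V = [p*·20.9027 + (1−p*)·82.9139]/1.12 = 27.5218. B = V − Δ·S = 151.5443.
Verification: the root portfolio costs Δ(0,0)·S0 + B(0,0) = 27.5218, matching V0.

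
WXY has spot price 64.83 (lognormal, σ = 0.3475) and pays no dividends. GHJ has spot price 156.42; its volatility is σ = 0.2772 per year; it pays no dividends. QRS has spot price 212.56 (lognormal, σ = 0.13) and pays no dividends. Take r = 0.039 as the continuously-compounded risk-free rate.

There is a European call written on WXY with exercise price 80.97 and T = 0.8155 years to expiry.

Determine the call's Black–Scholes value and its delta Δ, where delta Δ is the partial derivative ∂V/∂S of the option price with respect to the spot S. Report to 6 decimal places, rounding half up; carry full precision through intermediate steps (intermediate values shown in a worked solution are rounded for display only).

price = 3.706518
Δ = 0.326294

σ√T = 0.3475·√0.8155 = 0.313810
d₁ = (ln(S/K) + (r+σ²/2)T) / (σ√T) = (ln(64.83/80.97) + (0.039+0.3475²/2)·0.8155) / 0.313810 = (-0.222310 + 0.081043) / 0.313810 = -0.450169
d₂ = d₁ − σ√T = -0.450169 − 0.313810 = -0.763979
e^{−rT} = 0.968696
N(d₁) = 0.326294,  N(d₂) = 0.222440
Call price V = S·N(d₁) − K·e^{−rT}·N(d₂) = 21.153670 − 17.447151 = 3.706518
Δ = N(d₁) = 0.326294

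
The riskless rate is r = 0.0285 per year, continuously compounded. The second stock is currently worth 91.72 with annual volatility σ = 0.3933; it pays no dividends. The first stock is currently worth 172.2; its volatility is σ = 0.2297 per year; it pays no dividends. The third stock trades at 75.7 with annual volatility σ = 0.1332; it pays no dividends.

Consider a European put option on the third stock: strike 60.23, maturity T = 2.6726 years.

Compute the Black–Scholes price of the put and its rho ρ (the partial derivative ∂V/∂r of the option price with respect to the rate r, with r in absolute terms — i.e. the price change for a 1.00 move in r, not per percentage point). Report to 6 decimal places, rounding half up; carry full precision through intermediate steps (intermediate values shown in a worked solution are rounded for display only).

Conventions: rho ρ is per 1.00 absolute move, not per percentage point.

price = 0.517268
ρ = -14.677301

σ√T = 0.1332·√2.6726 = 0.217757
d₁ = (ln(S/K) + (r+σ²/2)T) / (σ√T) = (ln(75.7/60.23) + (0.0285+0.1332²/2)·2.6726) / 0.217757 = (0.228608 + 0.099878) / 0.217757 = 1.508500
d₂ = d₁ − σ√T = 1.508500 − 0.217757 = 1.290743
e^{−rT} = 0.926659
N(−d₁) = 0.065713,  N(−d₂) = 0.098396
Put price V = K·e^{−rT}·N(−d₂) − S·N(−d₁) = 5.491769 − 4.974501 = 0.517268
ρ = −K·T·e^{−rT}·N(−d₂) = -14.677301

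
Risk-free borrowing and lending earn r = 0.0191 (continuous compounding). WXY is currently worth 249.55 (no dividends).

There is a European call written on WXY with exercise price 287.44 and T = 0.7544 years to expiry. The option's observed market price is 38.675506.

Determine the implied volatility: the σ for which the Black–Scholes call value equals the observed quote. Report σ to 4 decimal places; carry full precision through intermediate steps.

sigma = 0.5909

At σ = 0.5909 the Black–Scholes value reproduces the quote:
σ√T = 0.5909·√0.7544 = 0.513233
d₁ = (ln(S/K) + (r+σ²/2)T) / (σ√T) = (ln(249.55/287.44) + (0.0191+0.5909²/2)·0.7544) / 0.513233 = (-0.141355 + 0.146113) / 0.513233 = 0.009271
d₂ = d₁ − σ√T = 0.009271 − 0.513233 = -0.503962
e^{−rT} = 0.985694
N(d₁) = 0.503699,  N(d₂) = 0.307144
V = S·N(d₁) − K·e^{−rT}·N(d₂) = 125.698013 − 87.022507 = 38.675506 (the quoted price), and the Black–Scholes price is strictly increasing in σ, so σ is unique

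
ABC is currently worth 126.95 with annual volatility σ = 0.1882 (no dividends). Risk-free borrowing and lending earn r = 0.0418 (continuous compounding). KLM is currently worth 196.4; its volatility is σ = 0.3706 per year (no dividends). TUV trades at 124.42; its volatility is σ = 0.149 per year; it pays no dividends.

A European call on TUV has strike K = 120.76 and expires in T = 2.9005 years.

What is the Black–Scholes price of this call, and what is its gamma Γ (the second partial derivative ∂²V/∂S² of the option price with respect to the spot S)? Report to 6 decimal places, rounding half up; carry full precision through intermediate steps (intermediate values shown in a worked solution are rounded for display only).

price = 22.401522
Γ = 0.009734

σ√T = 0.149·√2.9005 = 0.253760
d₁ = (ln(S/K) + (r+σ²/2)T) / (σ√T) = (ln(124.42/120.76) + (0.0418+0.149²/2)·2.9005) / 0.253760 = (0.029858 + 0.153438) / 0.253760 = 0.722320
d₂ = d₁ − σ√T = 0.722320 − 0.253760 = 0.468560
e^{−rT} = 0.885821
N(d₁) = 0.764951,  N(d₂) = 0.680308
Call price V = S·N(d₁) − K·e^{−rT}·N(d₂) = 95.175219 − 72.773697 = 22.401522
φ(d₁) = (1/√(2π))·e^{−d₁²/2} = 0.307337
Γ = φ(d₁) / (S·σ·√T) = 0.009734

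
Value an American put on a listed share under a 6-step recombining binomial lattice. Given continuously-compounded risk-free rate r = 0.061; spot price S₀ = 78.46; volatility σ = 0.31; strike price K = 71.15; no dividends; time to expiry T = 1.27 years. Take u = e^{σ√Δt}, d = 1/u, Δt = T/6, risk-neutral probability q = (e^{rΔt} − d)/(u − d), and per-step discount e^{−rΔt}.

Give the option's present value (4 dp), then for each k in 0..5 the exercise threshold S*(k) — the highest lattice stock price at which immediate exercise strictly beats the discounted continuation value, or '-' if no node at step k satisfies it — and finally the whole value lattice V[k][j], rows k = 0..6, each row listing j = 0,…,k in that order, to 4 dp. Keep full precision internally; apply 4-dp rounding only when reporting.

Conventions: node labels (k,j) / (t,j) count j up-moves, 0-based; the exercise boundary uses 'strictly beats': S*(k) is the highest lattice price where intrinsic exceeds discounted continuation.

price = 5.4424
boundary = - - - 51.1479 44.3494 51.1479
tree:
5.4424
8.7101 2.4391
13.4788 4.3470 0.6668
20.0021 7.5501 1.3780 0.0000
26.8006 12.6408 2.8477 0.0000 0.0000
32.6955 20.0021 5.8849 0.0000 0.0000 0.0000
37.8068 26.8006 12.1614 0.0000 0.0000 0.0000 0.0000

Δt=0.21167  u=1.15329  d=0.86708  q=0.50981  discount=0.98717
step 6 (expiry): payoffs max(K−S,0) = 37.8068 26.8006 12.1614 0.0000 0.0000 0.0000 0.0000
step 5: (k=5,j=0): S=38.4545, K−S=32.6955, hold=31.7827 ⇒ V=32.6955 exercise | (k=5,j=1): S=51.1479, K−S=20.0021, hold=19.0893 ⇒ V=20.0021 exercise | (k=5,j=2): S=68.0312, K−S=3.1188, hold=5.8849 ⇒ V=5.8849 continue | (k=5,j=3): S=90.4875, K−S=0.0000, hold=0.0000 ⇒ V=0.0000 continue | (k=5,j=4): S=120.3563, K−S=0.0000, hold=0.0000 ⇒ V=0.0000 continue | (k=5,j=5): S=160.0844, K−S=0.0000, hold=0.0000 ⇒ V=0.0000 continue  boundary S*=51.1479
step 4: (k=4,j=0): S=44.3494, K−S=26.8006, hold=25.8878 ⇒ V=26.8006 exercise | (k=4,j=1): S=58.9886, K−S=12.1614, hold=12.6408 ⇒ V=12.6408 continue | (k=4,j=2): S=78.4600, K−S=0.0000, hold=2.8477 ⇒ V=2.8477 continue | (k=4,j=3): S=104.3587, K−S=0.0000, hold=0.0000 ⇒ V=0.0000 continue | (k=4,j=4): S=138.8062, K−S=0.0000, hold=0.0000 ⇒ V=0.0000 continue  boundary S*=44.3494
step 3: (k=3,j=0): S=51.1479, K−S=20.0021, hold=19.3306 ⇒ V=20.0021 exercise | (k=3,j=1): S=68.0312, K−S=3.1188, hold=7.5501 ⇒ V=7.5501 continue | (k=3,j=2): S=90.4875, K−S=0.0000, hold=1.3780 ⇒ V=1.3780 continue | (k=3,j=3): S=120.3563, K−S=0.0000, hold=0.0000 ⇒ V=0.0000 continue  boundary S*=51.1479
step 2: (k=2,j=0): S=58.9886, K−S=12.1614, hold=13.4788 ⇒ V=13.4788 continue | (k=2,j=1): S=78.4600, K−S=0.0000, hold=4.3470 ⇒ V=4.3470 continue | (k=2,j=2): S=104.3587, K−S=0.0000, hold=0.6668 ⇒ V=0.6668 continue  boundary S*=-
step 1: (k=1,j=0): S=68.0312, K−S=3.1188, hold=8.7101 ⇒ V=8.7101 continue | (k=1,j=1): S=90.4875, K−S=0.0000, hold=2.4391 ⇒ V=2.4391 continue  boundary S*=-
step 0: (k=0,j=0): S=78.4600, K−S=0.0000, hold=5.4424 ⇒ V=5.4424 continue  boundary S*=-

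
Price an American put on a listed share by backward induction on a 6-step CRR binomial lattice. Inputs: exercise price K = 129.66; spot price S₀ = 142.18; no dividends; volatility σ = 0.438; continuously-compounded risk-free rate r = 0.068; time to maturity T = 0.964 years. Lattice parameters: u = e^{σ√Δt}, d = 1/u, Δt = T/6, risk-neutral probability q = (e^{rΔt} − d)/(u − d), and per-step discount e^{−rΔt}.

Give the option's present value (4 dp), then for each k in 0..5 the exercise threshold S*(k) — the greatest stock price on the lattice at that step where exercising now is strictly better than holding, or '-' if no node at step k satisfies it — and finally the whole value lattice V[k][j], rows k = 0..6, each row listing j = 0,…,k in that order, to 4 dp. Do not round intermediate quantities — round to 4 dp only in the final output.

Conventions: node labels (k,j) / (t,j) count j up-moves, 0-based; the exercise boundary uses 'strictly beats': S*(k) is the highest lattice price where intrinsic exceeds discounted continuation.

params: Δt=0.16067 u=1.19192 d=0.83898 q=0.48735 e^(-rΔt)=0.98913
t_6 payoffs: 80.0741 59.2148 29.5805 0.0000 0.0000 0.0000 0.0000
t_5: node(5,0) S=59.1024 payoff=70.5576 vs cont=69.1488 → 70.5576 [stop]  node(5,1) S=83.9650 payoff=45.6950 vs cont=44.2861 → 45.6950 [stop]  node(5,2) S=119.2866 payoff=10.3734 vs cont=14.9998 → 14.9998 [wait]  node(5,3) S=169.4670 payoff=0.0000 vs cont=0.0000 → 0.0000 [wait]  node(5,4) S=240.7569 payoff=0.0000 vs cont=0.0000 → 0.0000 [wait]  node(5,5) S=342.0363 payoff=0.0000 vs cont=0.0000 → 0.0000 [wait]  ⇒ S*(5)=83.9650
t_4: node(4,0) S=70.4452 payoff=59.2148 vs cont=57.8059 → 59.2148 [stop]  node(4,1) S=100.0795 payoff=29.5805 vs cont=30.4018 → 30.4018 [wait]  node(4,2) S=142.1800 payoff=0.0000 vs cont=7.6061 → 7.6061 [wait]  node(4,3) S=201.9910 payoff=0.0000 vs cont=0.0000 → 0.0000 [wait]  node(4,4) S=286.9627 payoff=0.0000 vs cont=0.0000 → 0.0000 [wait]  ⇒ S*(4)=70.4452
t_3: node(3,0) S=83.9650 payoff=45.6950 vs cont=44.6820 → 45.6950 [stop]  node(3,1) S=119.2866 payoff=10.3734 vs cont=19.0828 → 19.0828 [wait]  node(3,2) S=169.4670 payoff=0.0000 vs cont=3.8569 → 3.8569 [wait]  node(3,3) S=240.7569 payoff=0.0000 vs cont=0.0000 → 0.0000 [wait]  ⇒ S*(3)=83.9650
t_2: node(2,0) S=100.0795 payoff=29.5805 vs cont=32.3700 → 32.3700 [wait]  node(2,1) S=142.1800 payoff=0.0000 vs cont=11.5358 → 11.5358 [wait]  node(2,2) S=201.9910 payoff=0.0000 vs cont=1.9558 → 1.9558 [wait]  ⇒ S*(2)=-
t_1: node(1,0) S=119.2866 payoff=10.3734 vs cont=21.9751 → 21.9751 [wait]  node(1,1) S=169.4670 payoff=0.0000 vs cont=6.7924 → 6.7924 [wait]  ⇒ S*(1)=-
t_0: node(0,0) S=142.1800 payoff=0.0000 vs cont=14.4175 → 14.4175 [wait]  ⇒ S*(0)=-

price = 14.4175
boundary = - - - 83.9650 70.4452 83.9650
tree:
14.4175
21.9751 6.7924
32.3700 11.5358 1.9558
45.6950 19.0828 3.8569 0.0000
59.2148 30.4018 7.6061 0.0000 0.0000
70.5576 45.6950 14.9998 0.0000 0.0000 0.0000
80.0741 59.2148 29.5805 0.0000 0.0000 0.0000 0.0000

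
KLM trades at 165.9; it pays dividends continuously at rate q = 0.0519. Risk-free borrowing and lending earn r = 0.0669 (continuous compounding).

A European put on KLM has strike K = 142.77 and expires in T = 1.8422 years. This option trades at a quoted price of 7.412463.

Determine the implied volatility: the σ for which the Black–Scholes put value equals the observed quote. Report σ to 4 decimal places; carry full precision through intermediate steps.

At σ = 0.2273 the Black–Scholes value reproduces the quote:
σ√T = 0.2273·√1.8422 = 0.308509
d₁ = (ln(S/K) + (r−q+σ²/2)T) / (σ√T) = (ln(165.9/142.77) + (0.0669−0.0519+0.2273²/2)·1.8422) / 0.308509 = (0.150150 + 0.075222) / 0.308509 = 0.730521
d₂ = d₁ − σ√T = 0.730521 − 0.308509 = 0.422012
e^{−rT} = 0.884049
e^{−qT} = 0.908818
N(−d₁) = 0.232536,  N(−d₂) = 0.336508
V = K·e^{−rT}·N(−d₂) − S·e^{−qT}·N(−d₁) = 42.472605 − 35.060142 = 7.412463 (the observed quote) — the price is monotone increasing in volatility, hence this σ is the only solution

sigma = 0.2273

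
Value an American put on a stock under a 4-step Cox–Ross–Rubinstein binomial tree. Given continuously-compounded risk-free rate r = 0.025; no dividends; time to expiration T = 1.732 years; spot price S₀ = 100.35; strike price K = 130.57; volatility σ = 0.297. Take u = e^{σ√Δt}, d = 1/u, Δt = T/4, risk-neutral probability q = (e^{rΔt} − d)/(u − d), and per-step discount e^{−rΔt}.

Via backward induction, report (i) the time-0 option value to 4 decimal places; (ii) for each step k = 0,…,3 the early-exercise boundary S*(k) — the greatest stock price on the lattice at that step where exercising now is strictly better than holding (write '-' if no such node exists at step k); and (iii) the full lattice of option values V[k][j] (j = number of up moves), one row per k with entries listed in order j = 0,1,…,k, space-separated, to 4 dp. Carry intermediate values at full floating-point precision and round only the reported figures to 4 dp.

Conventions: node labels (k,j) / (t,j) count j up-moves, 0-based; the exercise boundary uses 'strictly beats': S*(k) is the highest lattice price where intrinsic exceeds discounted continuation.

Δt=0.43300  u=1.21584  d=0.82248  q=0.47897  discount=0.98923
step 4 (expiry): payoffs max(K−S,0) = 84.6488 62.6863 30.2200 0.0000 0.0000
step 3: (k=3,j=0): S=55.8328, K−S=74.7372, hold=73.3314 ⇒ V=74.7372 exercise | (k=3,j=1): S=82.5356, K−S=48.0344, hold=46.6286 ⇒ V=48.0344 exercise | (k=3,j=2): S=122.0094, K−S=8.5606, hold=15.5761 ⇒ V=15.5761 continue | (k=3,j=3): S=180.3621, K−S=0.0000, hold=0.0000 ⇒ V=0.0000 continue  boundary S*=82.5356
step 2: (k=2,j=0): S=67.8837, K−S=62.6863, hold=61.2805 ⇒ V=62.6863 exercise | (k=2,j=1): S=100.3500, K−S=30.2200, hold=32.1382 ⇒ V=32.1382 continue | (k=2,j=2): S=148.3438, K−S=0.0000, hold=8.0283 ⇒ V=8.0283 continue  boundary S*=67.8837
step 1: (k=1,j=0): S=82.5356, K−S=48.0344, hold=47.5375 ⇒ V=48.0344 exercise | (k=1,j=1): S=122.0094, K−S=8.5606, hold=20.3687 ⇒ V=20.3687 continue  boundary S*=82.5356
step 0: (k=0,j=0): S=100.3500, K−S=30.2200, hold=34.4090 ⇒ V=34.4090 continue  boundary S*=-

price = 34.4090
boundary = - 82.5356 67.8837 82.5356
tree:
34.4090
48.0344 20.3687
62.6863 32.1382 8.0283
74.7372 48.0344 15.5761 0.0000
84.6488 62.6863 30.2200 0.0000 0.0000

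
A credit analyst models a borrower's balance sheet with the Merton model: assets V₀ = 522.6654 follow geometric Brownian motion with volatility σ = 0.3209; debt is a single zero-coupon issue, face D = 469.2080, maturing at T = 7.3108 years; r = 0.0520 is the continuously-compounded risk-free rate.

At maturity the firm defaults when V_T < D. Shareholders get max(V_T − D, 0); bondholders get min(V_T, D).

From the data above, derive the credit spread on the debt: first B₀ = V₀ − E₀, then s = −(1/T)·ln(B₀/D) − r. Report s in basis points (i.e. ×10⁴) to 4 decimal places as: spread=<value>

spread=286.3580

Equity is a call on the firm's assets struck at D = 469.2080:
d₁ = [ln(V₀/D) + (r + σ²/2)T] / (σ√T)
   = [ln(522.6654/469.2080) + (0.0520 + 0.5·0.3209²)·7.3108] / (0.3209·√7.3108)
   = [0.107895 + 0.756583] / 0.867665 = 0.996327
d₂ = d₁ − σ√T = 0.996327 − 0.867665 = 0.128662
N(d₁) = 0.840454,  N(d₂) = 0.551187,  e^(−rT) = 0.683751
E₀ = V₀·N(d₁) − D·e^(−rT)·N(d₂)
   = 522.6654·0.840454 − 469.2080·0.683751·0.551187 = 262.443709
B₀ = V₀ − E₀ = 522.6654 − 262.443709 = 260.221691
spread = −(1/T)·ln(B₀/D) − r = −(1/7.3108)·ln(260.221691/469.2080) − 0.0520 = 0.02863580
in basis points: 0.02863580 × 10⁴ = 286.3580 bp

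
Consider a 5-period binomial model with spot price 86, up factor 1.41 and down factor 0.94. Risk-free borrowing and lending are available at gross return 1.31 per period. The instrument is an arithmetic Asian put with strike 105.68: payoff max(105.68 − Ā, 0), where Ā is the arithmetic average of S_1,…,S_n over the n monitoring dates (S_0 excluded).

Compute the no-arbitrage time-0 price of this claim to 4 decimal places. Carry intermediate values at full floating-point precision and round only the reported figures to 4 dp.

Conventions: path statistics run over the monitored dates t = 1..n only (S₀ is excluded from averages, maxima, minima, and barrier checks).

price = 0.0570

No-arbitrage gives p* = (R−d)/(u−d) = 0.7872: enumerate every path, weight its payoff by its p*-probability, and discount by R^5.
Enumerate all 2^5 = 32 price paths (U = up ×1.41, D = down ×0.94); each path with k up-moves has probability p*^k·(1−p*)^(5−k).
DDDDD: Ā=71.7040, payoff=33.9760, prob=0.000436
UDDDD: Ā=107.5560, payoff=0.0000, prob=0.001613
DUDDD: Ā=99.4720, payoff=6.2080, prob=0.001613
UUDDD: Ā=149.2080, payoff=0.0000, prob=0.005969
DDUDD: Ā=91.8730, payoff=13.8070, prob=0.001613
UDUDD: Ā=137.8096, payoff=0.0000, prob=0.005969
DUUDD: Ā=129.7256, payoff=0.0000, prob=0.005969
UUUDD: Ā=194.5883, payoff=0.0000, prob=0.022086
DDDUD: Ā=84.7300, payoff=20.9500, prob=0.001613
UDDUD: Ā=127.0950, payoff=0.0000, prob=0.005969
DUDUD: Ā=119.0110, payoff=0.0000, prob=0.005969
UUDUD: Ā=178.5165, payoff=0.0000, prob=0.022086
DDUUD: Ā=111.4121, payoff=0.0000, prob=0.005969
UDUUD: Ā=167.1181, payoff=0.0000, prob=0.022086
DUUUD: Ā=159.0341, payoff=0.0000, prob=0.022086
UUUUD: Ā=238.5511, payoff=0.0000, prob=0.081718
DDDDU: Ā=78.0156, payoff=27.6644, prob=0.001613
UDDDU: Ā=117.0234, payoff=0.0000, prob=0.005969
DUDDU: Ā=108.9394, payoff=0.0000, prob=0.005969
UUDDU: Ā=163.4090, payoff=0.0000, prob=0.022086
DDUDU: Ā=101.3404, payoff=4.3396, prob=0.005969
UDUDU: Ā=152.0106, payoff=0.0000, prob=0.022086
DUUDU: Ā=143.9266, payoff=0.0000, prob=0.022086
UUUDU: Ā=215.8899, payoff=0.0000, prob=0.081718
DDDUU: Ā=94.1974, payoff=11.4826, prob=0.005969
UDDUU: Ā=141.2961, payoff=0.0000, prob=0.022086
DUDUU: Ā=133.2121, payoff=0.0000, prob=0.022086
UUDUU: Ā=199.8181, payoff=0.0000, prob=0.081718
DDUUU: Ā=125.6131, payoff=0.0000, prob=0.022086
UDUUU: Ā=188.4197, payoff=0.0000, prob=0.081718
DUUUU: Ā=180.3357, payoff=0.0000, prob=0.081718
UUUUU: Ā=270.5035, payoff=0.0000, prob=0.302357
Price = Σ prob·payoff / R^5 = 0.219979 / 3.857949 = 0.0570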